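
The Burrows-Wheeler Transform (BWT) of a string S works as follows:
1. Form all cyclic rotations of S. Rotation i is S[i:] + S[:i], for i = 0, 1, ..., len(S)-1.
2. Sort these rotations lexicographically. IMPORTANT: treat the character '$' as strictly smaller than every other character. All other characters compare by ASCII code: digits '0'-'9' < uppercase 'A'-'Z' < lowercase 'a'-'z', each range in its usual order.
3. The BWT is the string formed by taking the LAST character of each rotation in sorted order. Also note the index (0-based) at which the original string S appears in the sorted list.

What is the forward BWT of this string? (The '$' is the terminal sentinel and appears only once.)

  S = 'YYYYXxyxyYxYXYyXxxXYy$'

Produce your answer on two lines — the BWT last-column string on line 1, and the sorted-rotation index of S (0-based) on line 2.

All 22 rotations (rotation i = S[i:]+S[:i]):
  rot[0] = YYYYXxyxyYxYXYyXxxXYy$
  rot[1] = YYYXxyxyYxYXYyXxxXYy$Y
  rot[2] = YYXxyxyYxYXYyXxxXYy$YY
  rot[3] = YXxyxyYxYXYyXxxXYy$YYY
  rot[4] = XxyxyYxYXYyXxxXYy$YYYY
  rot[5] = xyxyYxYXYyXxxXYy$YYYYX
  rot[6] = yxyYxYXYyXxxXYy$YYYYXx
  rot[7] = xyYxYXYyXxxXYy$YYYYXxy
  rot[8] = yYxYXYyXxxXYy$YYYYXxyx
  rot[9] = YxYXYyXxxXYy$YYYYXxyxy
  rot[10] = xYXYyXxxXYy$YYYYXxyxyY
  rot[11] = YXYyXxxXYy$YYYYXxyxyYx
  rot[12] = XYyXxxXYy$YYYYXxyxyYxY
  rot[13] = YyXxxXYy$YYYYXxyxyYxYX
  rot[14] = yXxxXYy$YYYYXxyxyYxYXY
  rot[15] = XxxXYy$YYYYXxyxyYxYXYy
  rot[16] = xxXYy$YYYYXxyxyYxYXYyX
  rot[17] = xXYy$YYYYXxyxyYxYXYyXx
  rot[18] = XYy$YYYYXxyxyYxYXYyXxx
  rot[19] = Yy$YYYYXxyxyYxYXYyXxxX
  rot[20] = y$YYYYXxyxyYxYXYyXxxXY
  rot[21] = $YYYYXxyxyYxYXYyXxxXYy
Sorted (with $ < everything):
  sorted[0] = $YYYYXxyxyYxYXYyXxxXYy  (last char: 'y')
  sorted[1] = XYy$YYYYXxyxyYxYXYyXxx  (last char: 'x')
  sorted[2] = XYyXxxXYy$YYYYXxyxyYxY  (last char: 'Y')
  sorted[3] = XxxXYy$YYYYXxyxyYxYXYy  (last char: 'y')
  sorted[4] = XxyxyYxYXYyXxxXYy$YYYY  (last char: 'Y')
  sorted[5] = YXYyXxxXYy$YYYYXxyxyYx  (last char: 'x')
  sorted[6] = YXxyxyYxYXYyXxxXYy$YYY  (last char: 'Y')
  sorted[7] = YYXxyxyYxYXYyXxxXYy$YY  (last char: 'Y')
  sorted[8] = YYYXxyxyYxYXYyXxxXYy$Y  (last char: 'Y')
  sorted[9] = YYYYXxyxyYxYXYyXxxXYy$  (last char: '$')
  sorted[10] = YxYXYyXxxXYy$YYYYXxyxy  (last char: 'y')
  sorted[11] = Yy$YYYYXxyxyYxYXYyXxxX  (last char: 'X')
  sorted[12] = YyXxxXYy$YYYYXxyxyYxYX  (last char: 'X')
  sorted[13] = xXYy$YYYYXxyxyYxYXYyXx  (last char: 'x')
  sorted[14] = xYXYyXxxXYy$YYYYXxyxyY  (last char: 'Y')
  sorted[15] = xxXYy$YYYYXxyxyYxYXYyX  (last char: 'X')
  sorted[16] = xyYxYXYyXxxXYy$YYYYXxy  (last char: 'y')
  sorted[17] = xyxyYxYXYyXxxXYy$YYYYX  (last char: 'X')
  sorted[18] = y$YYYYXxyxyYxYXYyXxxXY  (last char: 'Y')
  sorted[19] = yXxxXYy$YYYYXxyxyYxYXY  (last char: 'Y')
  sorted[20] = yYxYXYyXxxXYy$YYYYXxyx  (last char: 'x')
  sorted[21] = yxyYxYXYyXxxXYy$YYYYXx  (last char: 'x')
Last column: yxYyYxYYY$yXXxYXyXYYxx
Original string S is at sorted index 9

Answer: yxYyYxYYY$yXXxYXyXYYxx
9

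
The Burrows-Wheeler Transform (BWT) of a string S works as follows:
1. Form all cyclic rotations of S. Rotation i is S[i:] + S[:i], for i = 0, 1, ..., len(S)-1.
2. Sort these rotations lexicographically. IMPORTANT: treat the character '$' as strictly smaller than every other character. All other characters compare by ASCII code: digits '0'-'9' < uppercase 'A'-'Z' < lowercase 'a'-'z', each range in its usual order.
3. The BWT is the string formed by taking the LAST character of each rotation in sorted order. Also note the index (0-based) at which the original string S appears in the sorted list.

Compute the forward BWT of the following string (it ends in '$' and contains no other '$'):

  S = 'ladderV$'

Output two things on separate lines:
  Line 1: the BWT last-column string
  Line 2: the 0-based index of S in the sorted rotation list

Answer: Vrladd$e
6

Derivation:
All 8 rotations (rotation i = S[i:]+S[:i]):
  rot[0] = ladderV$
  rot[1] = adderV$l
  rot[2] = dderV$la
  rot[3] = derV$lad
  rot[4] = erV$ladd
  rot[5] = rV$ladde
  rot[6] = V$ladder
  rot[7] = $ladderV
Sorted (with $ < everything):
  sorted[0] = $ladderV  (last char: 'V')
  sorted[1] = V$ladder  (last char: 'r')
  sorted[2] = adderV$l  (last char: 'l')
  sorted[3] = dderV$la  (last char: 'a')
  sorted[4] = derV$lad  (last char: 'd')
  sorted[5] = erV$ladd  (last char: 'd')
  sorted[6] = ladderV$  (last char: '$')
  sorted[7] = rV$ladde  (last char: 'e')
Last column: Vrladd$e
Original string S is at sorted index 6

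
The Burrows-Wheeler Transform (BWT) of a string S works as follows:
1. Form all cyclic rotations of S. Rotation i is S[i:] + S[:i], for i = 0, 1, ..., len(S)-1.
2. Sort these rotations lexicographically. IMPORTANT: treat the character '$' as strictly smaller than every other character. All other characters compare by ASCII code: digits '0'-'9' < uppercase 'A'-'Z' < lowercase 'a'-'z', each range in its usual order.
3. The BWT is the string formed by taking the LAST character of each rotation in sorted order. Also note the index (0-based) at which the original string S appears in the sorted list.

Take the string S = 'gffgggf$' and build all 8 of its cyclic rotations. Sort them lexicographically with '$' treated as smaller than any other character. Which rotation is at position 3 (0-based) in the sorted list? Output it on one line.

All 8 rotations (rotation i = S[i:]+S[:i]):
  rot[0] = gffgggf$
  rot[1] = ffgggf$g
  rot[2] = fgggf$gf
  rot[3] = gggf$gff
  rot[4] = ggf$gffg
  rot[5] = gf$gffgg
  rot[6] = f$gffggg
  rot[7] = $gffgggf
Sorted (with $ < everything):
  sorted[0] = $gffgggf
  sorted[1] = f$gffggg
  sorted[2] = ffgggf$g
  sorted[3] = fgggf$gf
  sorted[4] = gf$gffgg
  sorted[5] = gffgggf$
  sorted[6] = ggf$gffg
  sorted[7] = gggf$gff
sorted[3] = fgggf$gf

Answer: fgggf$gf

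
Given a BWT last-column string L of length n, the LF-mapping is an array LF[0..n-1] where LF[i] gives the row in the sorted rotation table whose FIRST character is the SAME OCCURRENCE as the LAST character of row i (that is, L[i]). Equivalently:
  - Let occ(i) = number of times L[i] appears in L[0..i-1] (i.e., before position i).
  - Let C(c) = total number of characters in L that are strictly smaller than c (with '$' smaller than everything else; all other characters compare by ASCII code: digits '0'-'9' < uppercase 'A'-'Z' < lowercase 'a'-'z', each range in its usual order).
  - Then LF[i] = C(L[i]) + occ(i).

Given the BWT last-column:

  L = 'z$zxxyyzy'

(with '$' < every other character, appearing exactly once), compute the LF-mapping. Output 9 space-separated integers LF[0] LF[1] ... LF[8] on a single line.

Answer: 6 0 7 1 2 3 4 8 5

Derivation:
Char counts: '$':1, 'x':2, 'y':3, 'z':3
C (first-col start): C('$')=0, C('x')=1, C('y')=3, C('z')=6
L[0]='z': occ=0, LF[0]=C('z')+0=6+0=6
L[1]='$': occ=0, LF[1]=C('$')+0=0+0=0
L[2]='z': occ=1, LF[2]=C('z')+1=6+1=7
L[3]='x': occ=0, LF[3]=C('x')+0=1+0=1
L[4]='x': occ=1, LF[4]=C('x')+1=1+1=2
L[5]='y': occ=0, LF[5]=C('y')+0=3+0=3
L[6]='y': occ=1, LF[6]=C('y')+1=3+1=4
L[7]='z': occ=2, LF[7]=C('z')+2=6+2=8
L[8]='y': occ=2, LF[8]=C('y')+2=3+2=5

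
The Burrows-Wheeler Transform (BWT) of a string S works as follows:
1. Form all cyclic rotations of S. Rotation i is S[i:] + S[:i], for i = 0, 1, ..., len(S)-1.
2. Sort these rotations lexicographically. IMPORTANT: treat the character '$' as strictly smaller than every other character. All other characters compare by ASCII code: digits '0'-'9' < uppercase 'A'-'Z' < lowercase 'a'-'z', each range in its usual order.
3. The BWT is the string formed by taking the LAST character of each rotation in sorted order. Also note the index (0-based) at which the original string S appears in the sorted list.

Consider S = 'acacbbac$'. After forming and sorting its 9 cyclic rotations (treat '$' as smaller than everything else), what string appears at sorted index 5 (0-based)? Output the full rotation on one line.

Answer: bbac$acac

Derivation:
All 9 rotations (rotation i = S[i:]+S[:i]):
  rot[0] = acacbbac$
  rot[1] = cacbbac$a
  rot[2] = acbbac$ac
  rot[3] = cbbac$aca
  rot[4] = bbac$acac
  rot[5] = bac$acacb
  rot[6] = ac$acacbb
  rot[7] = c$acacbba
  rot[8] = $acacbbac
Sorted (with $ < everything):
  sorted[0] = $acacbbac
  sorted[1] = ac$acacbb
  sorted[2] = acacbbac$
  sorted[3] = acbbac$ac
  sorted[4] = bac$acacb
  sorted[5] = bbac$acac
  sorted[6] = c$acacbba
  sorted[7] = cacbbac$a
  sorted[8] = cbbac$aca
sorted[5] = bbac$acac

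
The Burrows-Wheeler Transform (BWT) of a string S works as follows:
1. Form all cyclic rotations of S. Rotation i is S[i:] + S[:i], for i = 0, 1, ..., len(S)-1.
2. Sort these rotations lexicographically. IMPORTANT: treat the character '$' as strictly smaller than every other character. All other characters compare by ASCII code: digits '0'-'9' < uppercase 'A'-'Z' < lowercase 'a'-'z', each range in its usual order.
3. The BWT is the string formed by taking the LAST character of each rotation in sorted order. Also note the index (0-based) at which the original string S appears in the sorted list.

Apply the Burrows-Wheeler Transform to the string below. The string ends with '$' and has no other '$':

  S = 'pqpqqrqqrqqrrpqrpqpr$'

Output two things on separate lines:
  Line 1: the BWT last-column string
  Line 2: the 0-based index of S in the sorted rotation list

Answer: r$rqrqppprrpqqqpqrqqq
1

Derivation:
All 21 rotations (rotation i = S[i:]+S[:i]):
  rot[0] = pqpqqrqqrqqrrpqrpqpr$
  rot[1] = qpqqrqqrqqrrpqrpqpr$p
  rot[2] = pqqrqqrqqrrpqrpqpr$pq
  rot[3] = qqrqqrqqrrpqrpqpr$pqp
  rot[4] = qrqqrqqrrpqrpqpr$pqpq
  rot[5] = rqqrqqrrpqrpqpr$pqpqq
  rot[6] = qqrqqrrpqrpqpr$pqpqqr
  rot[7] = qrqqrrpqrpqpr$pqpqqrq
  rot[8] = rqqrrpqrpqpr$pqpqqrqq
  rot[9] = qqrrpqrpqpr$pqpqqrqqr
  rot[10] = qrrpqrpqpr$pqpqqrqqrq
  rot[11] = rrpqrpqpr$pqpqqrqqrqq
  rot[12] = rpqrpqpr$pqpqqrqqrqqr
  rot[13] = pqrpqpr$pqpqqrqqrqqrr
  rot[14] = qrpqpr$pqpqqrqqrqqrrp
  rot[15] = rpqpr$pqpqqrqqrqqrrpq
  rot[16] = pqpr$pqpqqrqqrqqrrpqr
  rot[17] = qpr$pqpqqrqqrqqrrpqrp
  rot[18] = pr$pqpqqrqqrqqrrpqrpq
  rot[19] = r$pqpqqrqqrqqrrpqrpqp
  rot[20] = $pqpqqrqqrqqrrpqrpqpr
Sorted (with $ < everything):
  sorted[0] = $pqpqqrqqrqqrrpqrpqpr  (last char: 'r')
  sorted[1] = pqpqqrqqrqqrrpqrpqpr$  (last char: '$')
  sorted[2] = pqpr$pqpqqrqqrqqrrpqr  (last char: 'r')
  sorted[3] = pqqrqqrqqrrpqrpqpr$pq  (last char: 'q')
  sorted[4] = pqrpqpr$pqpqqrqqrqqrr  (last char: 'r')
  sorted[5] = pr$pqpqqrqqrqqrrpqrpq  (last char: 'q')
  sorted[6] = qpqqrqqrqqrrpqrpqpr$p  (last char: 'p')
  sorted[7] = qpr$pqpqqrqqrqqrrpqrp  (last char: 'p')
  sorted[8] = qqrqqrqqrrpqrpqpr$pqp  (last char: 'p')
  sorted[9] = qqrqqrrpqrpqpr$pqpqqr  (last char: 'r')
  sorted[10] = qqrrpqrpqpr$pqpqqrqqr  (last char: 'r')
  sorted[11] = qrpqpr$pqpqqrqqrqqrrp  (last char: 'p')
  sorted[12] = qrqqrqqrrpqrpqpr$pqpq  (last char: 'q')
  sorted[13] = qrqqrrpqrpqpr$pqpqqrq  (last char: 'q')
  sorted[14] = qrrpqrpqpr$pqpqqrqqrq  (last char: 'q')
  sorted[15] = r$pqpqqrqqrqqrrpqrpqp  (last char: 'p')
  sorted[16] = rpqpr$pqpqqrqqrqqrrpq  (last char: 'q')
  sorted[17] = rpqrpqpr$pqpqqrqqrqqr  (last char: 'r')
  sorted[18] = rqqrqqrrpqrpqpr$pqpqq  (last char: 'q')
  sorted[19] = rqqrrpqrpqpr$pqpqqrqq  (last char: 'q')
  sorted[20] = rrpqrpqpr$pqpqqrqqrqq  (last char: 'q')
Last column: r$rqrqppprrpqqqpqrqqq
Original string S is at sorted index 1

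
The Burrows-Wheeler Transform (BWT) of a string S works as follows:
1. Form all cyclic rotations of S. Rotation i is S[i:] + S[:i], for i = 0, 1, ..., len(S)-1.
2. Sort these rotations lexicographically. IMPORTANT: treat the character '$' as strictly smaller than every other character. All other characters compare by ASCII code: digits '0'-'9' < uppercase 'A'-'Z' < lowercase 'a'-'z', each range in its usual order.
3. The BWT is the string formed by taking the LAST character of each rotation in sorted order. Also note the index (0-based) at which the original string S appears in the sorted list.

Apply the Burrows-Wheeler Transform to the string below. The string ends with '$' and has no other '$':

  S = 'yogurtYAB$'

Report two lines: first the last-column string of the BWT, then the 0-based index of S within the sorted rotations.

All 10 rotations (rotation i = S[i:]+S[:i]):
  rot[0] = yogurtYAB$
  rot[1] = ogurtYAB$y
  rot[2] = gurtYAB$yo
  rot[3] = urtYAB$yog
  rot[4] = rtYAB$yogu
  rot[5] = tYAB$yogur
  rot[6] = YAB$yogurt
  rot[7] = AB$yogurtY
  rot[8] = B$yogurtYA
  rot[9] = $yogurtYAB
Sorted (with $ < everything):
  sorted[0] = $yogurtYAB  (last char: 'B')
  sorted[1] = AB$yogurtY  (last char: 'Y')
  sorted[2] = B$yogurtYA  (last char: 'A')
  sorted[3] = YAB$yogurt  (last char: 't')
  sorted[4] = gurtYAB$yo  (last char: 'o')
  sorted[5] = ogurtYAB$y  (last char: 'y')
  sorted[6] = rtYAB$yogu  (last char: 'u')
  sorted[7] = tYAB$yogur  (last char: 'r')
  sorted[8] = urtYAB$yog  (last char: 'g')
  sorted[9] = yogurtYAB$  (last char: '$')
Last column: BYAtoyurg$
Original string S is at sorted index 9

Answer: BYAtoyurg$
9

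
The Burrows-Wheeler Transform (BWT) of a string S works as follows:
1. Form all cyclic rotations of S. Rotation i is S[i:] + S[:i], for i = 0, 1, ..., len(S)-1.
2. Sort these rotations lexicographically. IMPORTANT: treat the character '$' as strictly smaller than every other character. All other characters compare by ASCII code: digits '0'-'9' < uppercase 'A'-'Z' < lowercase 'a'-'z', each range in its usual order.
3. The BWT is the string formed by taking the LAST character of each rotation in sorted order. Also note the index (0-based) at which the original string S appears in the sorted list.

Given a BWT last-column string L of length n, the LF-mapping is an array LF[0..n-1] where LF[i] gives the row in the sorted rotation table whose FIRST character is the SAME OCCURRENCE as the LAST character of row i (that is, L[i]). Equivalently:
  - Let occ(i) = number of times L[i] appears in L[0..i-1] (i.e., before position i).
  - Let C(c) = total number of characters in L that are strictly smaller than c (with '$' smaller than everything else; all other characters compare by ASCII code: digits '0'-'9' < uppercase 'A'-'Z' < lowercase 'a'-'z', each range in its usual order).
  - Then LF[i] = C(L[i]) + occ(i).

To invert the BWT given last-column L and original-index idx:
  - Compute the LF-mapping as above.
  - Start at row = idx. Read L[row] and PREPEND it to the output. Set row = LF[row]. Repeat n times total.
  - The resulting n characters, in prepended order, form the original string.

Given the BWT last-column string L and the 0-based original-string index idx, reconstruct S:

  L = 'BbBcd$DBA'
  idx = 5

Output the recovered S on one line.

Answer: DbAdBcBB$

Derivation:
LF mapping: 2 6 3 7 8 0 5 4 1
Walk LF starting at row 5, prepending L[row]:
  step 1: row=5, L[5]='$', prepend. Next row=LF[5]=0
  step 2: row=0, L[0]='B', prepend. Next row=LF[0]=2
  step 3: row=2, L[2]='B', prepend. Next row=LF[2]=3
  step 4: row=3, L[3]='c', prepend. Next row=LF[3]=7
  step 5: row=7, L[7]='B', prepend. Next row=LF[7]=4
  step 6: row=4, L[4]='d', prepend. Next row=LF[4]=8
  step 7: row=8, L[8]='A', prepend. Next row=LF[8]=1
  step 8: row=1, L[1]='b', prepend. Next row=LF[1]=6
  step 9: row=6, L[6]='D', prepend. Next row=LF[6]=5
Reversed output: DbAdBcBB$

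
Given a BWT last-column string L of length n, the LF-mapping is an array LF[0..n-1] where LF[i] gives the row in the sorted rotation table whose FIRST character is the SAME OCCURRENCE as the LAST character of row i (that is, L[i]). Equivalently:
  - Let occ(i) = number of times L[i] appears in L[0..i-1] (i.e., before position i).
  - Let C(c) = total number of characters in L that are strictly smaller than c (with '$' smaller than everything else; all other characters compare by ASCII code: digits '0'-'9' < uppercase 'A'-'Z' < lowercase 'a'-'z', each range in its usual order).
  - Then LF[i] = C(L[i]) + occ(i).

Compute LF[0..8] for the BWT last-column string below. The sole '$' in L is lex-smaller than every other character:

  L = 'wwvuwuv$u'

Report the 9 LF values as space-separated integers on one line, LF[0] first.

Char counts: '$':1, 'u':3, 'v':2, 'w':3
C (first-col start): C('$')=0, C('u')=1, C('v')=4, C('w')=6
L[0]='w': occ=0, LF[0]=C('w')+0=6+0=6
L[1]='w': occ=1, LF[1]=C('w')+1=6+1=7
L[2]='v': occ=0, LF[2]=C('v')+0=4+0=4
L[3]='u': occ=0, LF[3]=C('u')+0=1+0=1
L[4]='w': occ=2, LF[4]=C('w')+2=6+2=8
L[5]='u': occ=1, LF[5]=C('u')+1=1+1=2
L[6]='v': occ=1, LF[6]=C('v')+1=4+1=5
L[7]='$': occ=0, LF[7]=C('$')+0=0+0=0
L[8]='u': occ=2, LF[8]=C('u')+2=1+2=3

Answer: 6 7 4 1 8 2 5 0 3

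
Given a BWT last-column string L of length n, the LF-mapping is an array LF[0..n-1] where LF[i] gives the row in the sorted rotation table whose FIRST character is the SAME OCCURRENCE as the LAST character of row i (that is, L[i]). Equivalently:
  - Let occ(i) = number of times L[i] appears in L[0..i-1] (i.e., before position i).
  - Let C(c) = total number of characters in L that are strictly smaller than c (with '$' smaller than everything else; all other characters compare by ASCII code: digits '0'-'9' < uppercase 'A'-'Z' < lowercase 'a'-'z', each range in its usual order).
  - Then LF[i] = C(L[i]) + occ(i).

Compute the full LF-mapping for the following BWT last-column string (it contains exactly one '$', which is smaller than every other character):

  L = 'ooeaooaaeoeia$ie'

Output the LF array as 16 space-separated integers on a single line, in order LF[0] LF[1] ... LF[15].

Answer: 11 12 5 1 13 14 2 3 6 15 7 9 4 0 10 8

Derivation:
Char counts: '$':1, 'a':4, 'e':4, 'i':2, 'o':5
C (first-col start): C('$')=0, C('a')=1, C('e')=5, C('i')=9, C('o')=11
L[0]='o': occ=0, LF[0]=C('o')+0=11+0=11
L[1]='o': occ=1, LF[1]=C('o')+1=11+1=12
L[2]='e': occ=0, LF[2]=C('e')+0=5+0=5
L[3]='a': occ=0, LF[3]=C('a')+0=1+0=1
L[4]='o': occ=2, LF[4]=C('o')+2=11+2=13
L[5]='o': occ=3, LF[5]=C('o')+3=11+3=14
L[6]='a': occ=1, LF[6]=C('a')+1=1+1=2
L[7]='a': occ=2, LF[7]=C('a')+2=1+2=3
L[8]='e': occ=1, LF[8]=C('e')+1=5+1=6
L[9]='o': occ=4, LF[9]=C('o')+4=11+4=15
L[10]='e': occ=2, LF[10]=C('e')+2=5+2=7
L[11]='i': occ=0, LF[11]=C('i')+0=9+0=9
L[12]='a': occ=3, LF[12]=C('a')+3=1+3=4
L[13]='$': occ=0, LF[13]=C('$')+0=0+0=0
L[14]='i': occ=1, LF[14]=C('i')+1=9+1=10
L[15]='e': occ=3, LF[15]=C('e')+3=5+3=8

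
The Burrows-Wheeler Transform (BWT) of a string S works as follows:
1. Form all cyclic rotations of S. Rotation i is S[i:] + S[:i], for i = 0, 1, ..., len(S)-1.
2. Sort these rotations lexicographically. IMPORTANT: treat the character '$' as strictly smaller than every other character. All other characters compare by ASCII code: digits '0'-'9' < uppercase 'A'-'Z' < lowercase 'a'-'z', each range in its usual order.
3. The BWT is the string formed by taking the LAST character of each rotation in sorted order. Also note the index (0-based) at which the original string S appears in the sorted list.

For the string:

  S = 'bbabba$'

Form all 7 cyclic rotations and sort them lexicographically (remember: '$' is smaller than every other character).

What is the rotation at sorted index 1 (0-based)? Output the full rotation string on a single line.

All 7 rotations (rotation i = S[i:]+S[:i]):
  rot[0] = bbabba$
  rot[1] = babba$b
  rot[2] = abba$bb
  rot[3] = bba$bba
  rot[4] = ba$bbab
  rot[5] = a$bbabb
  rot[6] = $bbabba
Sorted (with $ < everything):
  sorted[0] = $bbabba
  sorted[1] = a$bbabb
  sorted[2] = abba$bb
  sorted[3] = ba$bbab
  sorted[4] = babba$b
  sorted[5] = bba$bba
  sorted[6] = bbabba$
sorted[1] = a$bbabb

Answer: a$bbabb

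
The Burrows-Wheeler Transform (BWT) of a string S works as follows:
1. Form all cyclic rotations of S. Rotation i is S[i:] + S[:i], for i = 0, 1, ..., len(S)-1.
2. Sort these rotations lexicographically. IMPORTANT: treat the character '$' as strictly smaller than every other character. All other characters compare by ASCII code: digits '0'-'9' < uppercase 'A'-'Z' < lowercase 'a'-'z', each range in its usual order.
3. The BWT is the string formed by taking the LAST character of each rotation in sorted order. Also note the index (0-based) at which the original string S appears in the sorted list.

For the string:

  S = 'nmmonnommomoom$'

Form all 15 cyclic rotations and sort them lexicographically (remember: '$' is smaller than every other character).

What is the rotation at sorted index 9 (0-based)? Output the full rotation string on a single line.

All 15 rotations (rotation i = S[i:]+S[:i]):
  rot[0] = nmmonnommomoom$
  rot[1] = mmonnommomoom$n
  rot[2] = monnommomoom$nm
  rot[3] = onnommomoom$nmm
  rot[4] = nnommomoom$nmmo
  rot[5] = nommomoom$nmmon
  rot[6] = ommomoom$nmmonn
  rot[7] = mmomoom$nmmonno
  rot[8] = momoom$nmmonnom
  rot[9] = omoom$nmmonnomm
  rot[10] = moom$nmmonnommo
  rot[11] = oom$nmmonnommom
  rot[12] = om$nmmonnommomo
  rot[13] = m$nmmonnommomoo
  rot[14] = $nmmonnommomoom
Sorted (with $ < everything):
  sorted[0] = $nmmonnommomoom
  sorted[1] = m$nmmonnommomoo
  sorted[2] = mmomoom$nmmonno
  sorted[3] = mmonnommomoom$n
  sorted[4] = momoom$nmmonnom
  sorted[5] = monnommomoom$nm
  sorted[6] = moom$nmmonnommo
  sorted[7] = nmmonnommomoom$
  sorted[8] = nnommomoom$nmmo
  sorted[9] = nommomoom$nmmon
  sorted[10] = om$nmmonnommomo
  sorted[11] = ommomoom$nmmonn
  sorted[12] = omoom$nmmonnomm
  sorted[13] = onnommomoom$nmm
  sorted[14] = oom$nmmonnommom
sorted[9] = nommomoom$nmmon

Answer: nommomoom$nmmon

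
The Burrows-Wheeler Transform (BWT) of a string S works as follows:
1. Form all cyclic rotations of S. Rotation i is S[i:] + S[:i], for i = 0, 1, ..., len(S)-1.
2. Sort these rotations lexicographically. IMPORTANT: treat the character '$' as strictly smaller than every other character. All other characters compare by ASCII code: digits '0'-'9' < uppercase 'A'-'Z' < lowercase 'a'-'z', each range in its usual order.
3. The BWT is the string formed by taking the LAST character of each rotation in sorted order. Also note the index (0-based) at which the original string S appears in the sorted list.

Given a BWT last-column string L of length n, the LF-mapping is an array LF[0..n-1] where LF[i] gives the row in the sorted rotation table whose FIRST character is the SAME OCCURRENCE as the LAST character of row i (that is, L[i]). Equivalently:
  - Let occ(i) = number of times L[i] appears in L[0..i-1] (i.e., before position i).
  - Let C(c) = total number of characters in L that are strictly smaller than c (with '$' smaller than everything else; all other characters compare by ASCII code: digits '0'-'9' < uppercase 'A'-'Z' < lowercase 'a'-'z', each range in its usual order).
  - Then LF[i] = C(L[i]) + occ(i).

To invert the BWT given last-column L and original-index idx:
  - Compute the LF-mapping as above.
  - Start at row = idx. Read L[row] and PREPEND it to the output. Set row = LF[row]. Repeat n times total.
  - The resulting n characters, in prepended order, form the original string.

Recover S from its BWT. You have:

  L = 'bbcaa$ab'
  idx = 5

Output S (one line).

LF mapping: 4 5 7 1 2 0 3 6
Walk LF starting at row 5, prepending L[row]:
  step 1: row=5, L[5]='$', prepend. Next row=LF[5]=0
  step 2: row=0, L[0]='b', prepend. Next row=LF[0]=4
  step 3: row=4, L[4]='a', prepend. Next row=LF[4]=2
  step 4: row=2, L[2]='c', prepend. Next row=LF[2]=7
  step 5: row=7, L[7]='b', prepend. Next row=LF[7]=6
  step 6: row=6, L[6]='a', prepend. Next row=LF[6]=3
  step 7: row=3, L[3]='a', prepend. Next row=LF[3]=1
  step 8: row=1, L[1]='b', prepend. Next row=LF[1]=5
Reversed output: baabcab$

Answer: baabcab$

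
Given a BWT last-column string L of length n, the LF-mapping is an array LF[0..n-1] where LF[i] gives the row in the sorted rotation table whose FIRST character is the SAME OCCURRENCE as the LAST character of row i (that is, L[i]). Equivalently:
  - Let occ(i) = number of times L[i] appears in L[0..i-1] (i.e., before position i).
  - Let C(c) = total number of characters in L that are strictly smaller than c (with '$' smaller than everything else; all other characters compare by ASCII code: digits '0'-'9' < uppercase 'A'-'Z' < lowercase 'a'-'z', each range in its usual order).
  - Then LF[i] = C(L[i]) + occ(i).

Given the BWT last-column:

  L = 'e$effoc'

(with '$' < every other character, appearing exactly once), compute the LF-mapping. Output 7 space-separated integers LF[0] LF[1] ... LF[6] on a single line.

Answer: 2 0 3 4 5 6 1

Derivation:
Char counts: '$':1, 'c':1, 'e':2, 'f':2, 'o':1
C (first-col start): C('$')=0, C('c')=1, C('e')=2, C('f')=4, C('o')=6
L[0]='e': occ=0, LF[0]=C('e')+0=2+0=2
L[1]='$': occ=0, LF[1]=C('$')+0=0+0=0
L[2]='e': occ=1, LF[2]=C('e')+1=2+1=3
L[3]='f': occ=0, LF[3]=C('f')+0=4+0=4
L[4]='f': occ=1, LF[4]=C('f')+1=4+1=5
L[5]='o': occ=0, LF[5]=C('o')+0=6+0=6
L[6]='c': occ=0, LF[6]=C('c')+0=1+0=1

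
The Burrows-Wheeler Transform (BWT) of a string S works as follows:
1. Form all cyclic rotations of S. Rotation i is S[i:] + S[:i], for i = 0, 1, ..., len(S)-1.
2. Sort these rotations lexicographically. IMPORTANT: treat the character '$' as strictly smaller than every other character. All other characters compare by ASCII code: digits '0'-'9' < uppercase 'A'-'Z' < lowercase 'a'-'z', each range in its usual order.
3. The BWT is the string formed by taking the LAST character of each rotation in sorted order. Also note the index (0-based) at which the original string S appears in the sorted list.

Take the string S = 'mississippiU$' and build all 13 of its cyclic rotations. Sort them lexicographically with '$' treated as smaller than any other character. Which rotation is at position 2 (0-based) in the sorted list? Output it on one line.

All 13 rotations (rotation i = S[i:]+S[:i]):
  rot[0] = mississippiU$
  rot[1] = ississippiU$m
  rot[2] = ssissippiU$mi
  rot[3] = sissippiU$mis
  rot[4] = issippiU$miss
  rot[5] = ssippiU$missi
  rot[6] = sippiU$missis
  rot[7] = ippiU$mississ
  rot[8] = ppiU$mississi
  rot[9] = piU$mississip
  rot[10] = iU$mississipp
  rot[11] = U$mississippi
  rot[12] = $mississippiU
Sorted (with $ < everything):
  sorted[0] = $mississippiU
  sorted[1] = U$mississippi
  sorted[2] = iU$mississipp
  sorted[3] = ippiU$mississ
  sorted[4] = issippiU$miss
  sorted[5] = ississippiU$m
  sorted[6] = mississippiU$
  sorted[7] = piU$mississip
  sorted[8] = ppiU$mississi
  sorted[9] = sippiU$missis
  sorted[10] = sissippiU$mis
  sorted[11] = ssippiU$missi
  sorted[12] = ssissippiU$mi
sorted[2] = iU$mississipp

Answer: iU$mississipp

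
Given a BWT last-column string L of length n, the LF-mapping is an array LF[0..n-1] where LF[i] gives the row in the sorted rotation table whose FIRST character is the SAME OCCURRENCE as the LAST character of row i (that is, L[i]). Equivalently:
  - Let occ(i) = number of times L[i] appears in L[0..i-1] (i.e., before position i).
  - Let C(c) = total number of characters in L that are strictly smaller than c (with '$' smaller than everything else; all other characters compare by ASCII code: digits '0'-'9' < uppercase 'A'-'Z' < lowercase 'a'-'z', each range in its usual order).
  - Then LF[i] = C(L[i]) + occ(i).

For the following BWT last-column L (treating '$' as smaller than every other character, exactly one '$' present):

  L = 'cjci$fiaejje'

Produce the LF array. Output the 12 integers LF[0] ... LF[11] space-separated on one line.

Answer: 2 9 3 7 0 6 8 1 4 10 11 5

Derivation:
Char counts: '$':1, 'a':1, 'c':2, 'e':2, 'f':1, 'i':2, 'j':3
C (first-col start): C('$')=0, C('a')=1, C('c')=2, C('e')=4, C('f')=6, C('i')=7, C('j')=9
L[0]='c': occ=0, LF[0]=C('c')+0=2+0=2
L[1]='j': occ=0, LF[1]=C('j')+0=9+0=9
L[2]='c': occ=1, LF[2]=C('c')+1=2+1=3
L[3]='i': occ=0, LF[3]=C('i')+0=7+0=7
L[4]='$': occ=0, LF[4]=C('$')+0=0+0=0
L[5]='f': occ=0, LF[5]=C('f')+0=6+0=6
L[6]='i': occ=1, LF[6]=C('i')+1=7+1=8
L[7]='a': occ=0, LF[7]=C('a')+0=1+0=1
L[8]='e': occ=0, LF[8]=C('e')+0=4+0=4
L[9]='j': occ=1, LF[9]=C('j')+1=9+1=10
L[10]='j': occ=2, LF[10]=C('j')+2=9+2=11
L[11]='e': occ=1, LF[11]=C('e')+1=4+1=5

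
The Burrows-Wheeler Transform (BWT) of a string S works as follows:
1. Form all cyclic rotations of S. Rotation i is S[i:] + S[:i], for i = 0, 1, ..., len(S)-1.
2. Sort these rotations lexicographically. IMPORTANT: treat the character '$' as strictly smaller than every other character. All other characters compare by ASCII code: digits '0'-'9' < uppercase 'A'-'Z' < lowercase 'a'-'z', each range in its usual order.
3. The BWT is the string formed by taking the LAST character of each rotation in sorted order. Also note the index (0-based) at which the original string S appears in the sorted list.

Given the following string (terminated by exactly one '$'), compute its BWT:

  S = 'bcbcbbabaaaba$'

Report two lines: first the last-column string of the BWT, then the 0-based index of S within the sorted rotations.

Answer: abbaabaabcc$bb
11

Derivation:
All 14 rotations (rotation i = S[i:]+S[:i]):
  rot[0] = bcbcbbabaaaba$
  rot[1] = cbcbbabaaaba$b
  rot[2] = bcbbabaaaba$bc
  rot[3] = cbbabaaaba$bcb
  rot[4] = bbabaaaba$bcbc
  rot[5] = babaaaba$bcbcb
  rot[6] = abaaaba$bcbcbb
  rot[7] = baaaba$bcbcbba
  rot[8] = aaaba$bcbcbbab
  rot[9] = aaba$bcbcbbaba
  rot[10] = aba$bcbcbbabaa
  rot[11] = ba$bcbcbbabaaa
  rot[12] = a$bcbcbbabaaab
  rot[13] = $bcbcbbabaaaba
Sorted (with $ < everything):
  sorted[0] = $bcbcbbabaaaba  (last char: 'a')
  sorted[1] = a$bcbcbbabaaab  (last char: 'b')
  sorted[2] = aaaba$bcbcbbab  (last char: 'b')
  sorted[3] = aaba$bcbcbbaba  (last char: 'a')
  sorted[4] = aba$bcbcbbabaa  (last char: 'a')
  sorted[5] = abaaaba$bcbcbb  (last char: 'b')
  sorted[6] = ba$bcbcbbabaaa  (last char: 'a')
  sorted[7] = baaaba$bcbcbba  (last char: 'a')
  sorted[8] = babaaaba$bcbcb  (last char: 'b')
  sorted[9] = bbabaaaba$bcbc  (last char: 'c')
  sorted[10] = bcbbabaaaba$bc  (last char: 'c')
  sorted[11] = bcbcbbabaaaba$  (last char: '$')
  sorted[12] = cbbabaaaba$bcb  (last char: 'b')
  sorted[13] = cbcbbabaaaba$b  (last char: 'b')
Last column: abbaabaabcc$bb
Original string S is at sorted index 11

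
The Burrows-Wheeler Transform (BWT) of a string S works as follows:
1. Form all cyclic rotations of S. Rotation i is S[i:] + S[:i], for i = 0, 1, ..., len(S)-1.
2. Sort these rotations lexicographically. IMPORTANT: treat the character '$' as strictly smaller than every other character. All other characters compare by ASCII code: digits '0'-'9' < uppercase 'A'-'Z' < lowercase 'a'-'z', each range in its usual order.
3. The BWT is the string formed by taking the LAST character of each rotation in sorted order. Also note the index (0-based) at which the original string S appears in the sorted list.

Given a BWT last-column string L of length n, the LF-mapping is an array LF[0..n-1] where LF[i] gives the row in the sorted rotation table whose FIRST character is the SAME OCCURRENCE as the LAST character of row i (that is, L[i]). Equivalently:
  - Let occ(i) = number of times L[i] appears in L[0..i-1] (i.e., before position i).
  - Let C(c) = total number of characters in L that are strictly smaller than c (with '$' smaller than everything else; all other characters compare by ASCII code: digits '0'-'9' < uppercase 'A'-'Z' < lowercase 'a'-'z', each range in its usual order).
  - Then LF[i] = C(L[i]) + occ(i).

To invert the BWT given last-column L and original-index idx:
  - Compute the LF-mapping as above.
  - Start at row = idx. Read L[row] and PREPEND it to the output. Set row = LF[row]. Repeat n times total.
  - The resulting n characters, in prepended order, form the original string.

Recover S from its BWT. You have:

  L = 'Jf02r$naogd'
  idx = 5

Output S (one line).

Answer: dragonf02J$

Derivation:
LF mapping: 3 6 1 2 10 0 8 4 9 7 5
Walk LF starting at row 5, prepending L[row]:
  step 1: row=5, L[5]='$', prepend. Next row=LF[5]=0
  step 2: row=0, L[0]='J', prepend. Next row=LF[0]=3
  step 3: row=3, L[3]='2', prepend. Next row=LF[3]=2
  step 4: row=2, L[2]='0', prepend. Next row=LF[2]=1
  step 5: row=1, L[1]='f', prepend. Next row=LF[1]=6
  step 6: row=6, L[6]='n', prepend. Next row=LF[6]=8
  step 7: row=8, L[8]='o', prepend. Next row=LF[8]=9
  step 8: row=9, L[9]='g', prepend. Next row=LF[9]=7
  step 9: row=7, L[7]='a', prepend. Next row=LF[7]=4
  step 10: row=4, L[4]='r', prepend. Next row=LF[4]=10
  step 11: row=10, L[10]='d', prepend. Next row=LF[10]=5
Reversed output: dragonf02J$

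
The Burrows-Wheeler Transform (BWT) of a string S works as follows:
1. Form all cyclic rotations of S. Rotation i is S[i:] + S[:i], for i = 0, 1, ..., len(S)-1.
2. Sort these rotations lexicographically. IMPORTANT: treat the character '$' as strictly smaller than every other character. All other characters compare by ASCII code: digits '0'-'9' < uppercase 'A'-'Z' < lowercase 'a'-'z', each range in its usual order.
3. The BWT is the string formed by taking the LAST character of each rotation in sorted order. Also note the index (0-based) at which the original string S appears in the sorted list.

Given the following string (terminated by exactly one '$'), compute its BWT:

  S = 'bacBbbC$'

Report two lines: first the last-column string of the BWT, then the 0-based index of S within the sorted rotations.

All 8 rotations (rotation i = S[i:]+S[:i]):
  rot[0] = bacBbbC$
  rot[1] = acBbbC$b
  rot[2] = cBbbC$ba
  rot[3] = BbbC$bac
  rot[4] = bbC$bacB
  rot[5] = bC$bacBb
  rot[6] = C$bacBbb
  rot[7] = $bacBbbC
Sorted (with $ < everything):
  sorted[0] = $bacBbbC  (last char: 'C')
  sorted[1] = BbbC$bac  (last char: 'c')
  sorted[2] = C$bacBbb  (last char: 'b')
  sorted[3] = acBbbC$b  (last char: 'b')
  sorted[4] = bC$bacBb  (last char: 'b')
  sorted[5] = bacBbbC$  (last char: '$')
  sorted[6] = bbC$bacB  (last char: 'B')
  sorted[7] = cBbbC$ba  (last char: 'a')
Last column: Ccbbb$Ba
Original string S is at sorted index 5

Answer: Ccbbb$Ba
5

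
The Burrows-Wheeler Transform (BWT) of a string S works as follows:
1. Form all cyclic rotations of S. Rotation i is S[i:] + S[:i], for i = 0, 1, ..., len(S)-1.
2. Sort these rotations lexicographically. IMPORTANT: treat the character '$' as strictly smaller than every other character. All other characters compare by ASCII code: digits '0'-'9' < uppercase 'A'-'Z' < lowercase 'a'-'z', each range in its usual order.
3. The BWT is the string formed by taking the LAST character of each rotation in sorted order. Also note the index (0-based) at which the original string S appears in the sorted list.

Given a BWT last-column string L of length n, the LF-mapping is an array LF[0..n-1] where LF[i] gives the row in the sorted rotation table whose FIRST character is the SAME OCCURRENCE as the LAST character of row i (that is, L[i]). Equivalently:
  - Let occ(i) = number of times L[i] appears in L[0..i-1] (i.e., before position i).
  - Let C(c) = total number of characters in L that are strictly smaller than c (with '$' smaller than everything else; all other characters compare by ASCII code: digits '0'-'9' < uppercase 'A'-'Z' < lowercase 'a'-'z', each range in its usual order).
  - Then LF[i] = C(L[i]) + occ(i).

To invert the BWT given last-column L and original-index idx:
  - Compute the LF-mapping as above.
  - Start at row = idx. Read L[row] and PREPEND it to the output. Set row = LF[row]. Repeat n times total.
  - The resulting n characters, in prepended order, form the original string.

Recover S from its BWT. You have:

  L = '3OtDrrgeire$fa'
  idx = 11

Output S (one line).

LF mapping: 1 3 13 2 10 11 8 5 9 12 6 0 7 4
Walk LF starting at row 11, prepending L[row]:
  step 1: row=11, L[11]='$', prepend. Next row=LF[11]=0
  step 2: row=0, L[0]='3', prepend. Next row=LF[0]=1
  step 3: row=1, L[1]='O', prepend. Next row=LF[1]=3
  step 4: row=3, L[3]='D', prepend. Next row=LF[3]=2
  step 5: row=2, L[2]='t', prepend. Next row=LF[2]=13
  step 6: row=13, L[13]='a', prepend. Next row=LF[13]=4
  step 7: row=4, L[4]='r', prepend. Next row=LF[4]=10
  step 8: row=10, L[10]='e', prepend. Next row=LF[10]=6
  step 9: row=6, L[6]='g', prepend. Next row=LF[6]=8
  step 10: row=8, L[8]='i', prepend. Next row=LF[8]=9
  step 11: row=9, L[9]='r', prepend. Next row=LF[9]=12
  step 12: row=12, L[12]='f', prepend. Next row=LF[12]=7
  step 13: row=7, L[7]='e', prepend. Next row=LF[7]=5
  step 14: row=5, L[5]='r', prepend. Next row=LF[5]=11
Reversed output: refrigeratDO3$

Answer: refrigeratDO3$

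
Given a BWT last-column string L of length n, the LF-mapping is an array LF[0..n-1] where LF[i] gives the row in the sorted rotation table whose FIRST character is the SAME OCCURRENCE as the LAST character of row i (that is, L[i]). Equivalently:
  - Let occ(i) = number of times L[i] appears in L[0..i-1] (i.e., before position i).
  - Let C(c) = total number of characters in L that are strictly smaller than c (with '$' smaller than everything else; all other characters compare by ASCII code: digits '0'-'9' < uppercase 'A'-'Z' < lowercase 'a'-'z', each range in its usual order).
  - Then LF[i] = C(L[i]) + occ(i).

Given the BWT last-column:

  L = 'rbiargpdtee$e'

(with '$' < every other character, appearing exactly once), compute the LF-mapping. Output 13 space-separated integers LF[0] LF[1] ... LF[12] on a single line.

Answer: 10 2 8 1 11 7 9 3 12 4 5 0 6

Derivation:
Char counts: '$':1, 'a':1, 'b':1, 'd':1, 'e':3, 'g':1, 'i':1, 'p':1, 'r':2, 't':1
C (first-col start): C('$')=0, C('a')=1, C('b')=2, C('d')=3, C('e')=4, C('g')=7, C('i')=8, C('p')=9, C('r')=10, C('t')=12
L[0]='r': occ=0, LF[0]=C('r')+0=10+0=10
L[1]='b': occ=0, LF[1]=C('b')+0=2+0=2
L[2]='i': occ=0, LF[2]=C('i')+0=8+0=8
L[3]='a': occ=0, LF[3]=C('a')+0=1+0=1
L[4]='r': occ=1, LF[4]=C('r')+1=10+1=11
L[5]='g': occ=0, LF[5]=C('g')+0=7+0=7
L[6]='p': occ=0, LF[6]=C('p')+0=9+0=9
L[7]='d': occ=0, LF[7]=C('d')+0=3+0=3
L[8]='t': occ=0, LF[8]=C('t')+0=12+0=12
L[9]='e': occ=0, LF[9]=C('e')+0=4+0=4
L[10]='e': occ=1, LF[10]=C('e')+1=4+1=5
L[11]='$': occ=0, LF[11]=C('$')+0=0+0=0
L[12]='e': occ=2, LF[12]=C('e')+2=4+2=6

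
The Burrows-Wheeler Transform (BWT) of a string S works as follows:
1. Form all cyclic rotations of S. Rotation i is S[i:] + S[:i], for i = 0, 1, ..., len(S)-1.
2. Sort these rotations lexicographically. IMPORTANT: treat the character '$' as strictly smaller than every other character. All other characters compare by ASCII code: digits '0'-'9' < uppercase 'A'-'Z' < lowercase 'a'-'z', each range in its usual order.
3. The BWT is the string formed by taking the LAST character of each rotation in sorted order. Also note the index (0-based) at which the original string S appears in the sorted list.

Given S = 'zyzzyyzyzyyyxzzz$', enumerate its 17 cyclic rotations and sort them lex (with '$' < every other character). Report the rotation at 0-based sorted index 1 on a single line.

All 17 rotations (rotation i = S[i:]+S[:i]):
  rot[0] = zyzzyyzyzyyyxzzz$
  rot[1] = yzzyyzyzyyyxzzz$z
  rot[2] = zzyyzyzyyyxzzz$zy
  rot[3] = zyyzyzyyyxzzz$zyz
  rot[4] = yyzyzyyyxzzz$zyzz
  rot[5] = yzyzyyyxzzz$zyzzy
  rot[6] = zyzyyyxzzz$zyzzyy
  rot[7] = yzyyyxzzz$zyzzyyz
  rot[8] = zyyyxzzz$zyzzyyzy
  rot[9] = yyyxzzz$zyzzyyzyz
  rot[10] = yyxzzz$zyzzyyzyzy
  rot[11] = yxzzz$zyzzyyzyzyy
  rot[12] = xzzz$zyzzyyzyzyyy
  rot[13] = zzz$zyzzyyzyzyyyx
  rot[14] = zz$zyzzyyzyzyyyxz
  rot[15] = z$zyzzyyzyzyyyxzz
  rot[16] = $zyzzyyzyzyyyxzzz
Sorted (with $ < everything):
  sorted[0] = $zyzzyyzyzyyyxzzz
  sorted[1] = xzzz$zyzzyyzyzyyy
  sorted[2] = yxzzz$zyzzyyzyzyy
  sorted[3] = yyxzzz$zyzzyyzyzy
  sorted[4] = yyyxzzz$zyzzyyzyz
  sorted[5] = yyzyzyyyxzzz$zyzz
  sorted[6] = yzyyyxzzz$zyzzyyz
  sorted[7] = yzyzyyyxzzz$zyzzy
  sorted[8] = yzzyyzyzyyyxzzz$z
  sorted[9] = z$zyzzyyzyzyyyxzz
  sorted[10] = zyyyxzzz$zyzzyyzy
  sorted[11] = zyyzyzyyyxzzz$zyz
  sorted[12] = zyzyyyxzzz$zyzzyy
  sorted[13] = zyzzyyzyzyyyxzzz$
  sorted[14] = zz$zyzzyyzyzyyyxz
  sorted[15] = zzyyzyzyyyxzzz$zy
  sorted[16] = zzz$zyzzyyzyzyyyx
sorted[1] = xzzz$zyzzyyzyzyyy

Answer: xzzz$zyzzyyzyzyyy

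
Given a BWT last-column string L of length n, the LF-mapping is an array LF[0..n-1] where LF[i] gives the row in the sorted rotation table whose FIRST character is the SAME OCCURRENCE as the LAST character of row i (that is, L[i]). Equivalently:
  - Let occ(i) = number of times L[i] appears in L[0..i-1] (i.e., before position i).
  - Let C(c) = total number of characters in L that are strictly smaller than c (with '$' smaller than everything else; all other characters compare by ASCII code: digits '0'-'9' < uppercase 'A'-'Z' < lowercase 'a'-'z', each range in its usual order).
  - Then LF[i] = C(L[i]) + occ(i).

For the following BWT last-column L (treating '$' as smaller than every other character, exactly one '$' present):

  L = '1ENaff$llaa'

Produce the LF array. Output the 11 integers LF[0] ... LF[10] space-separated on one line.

Char counts: '$':1, '1':1, 'E':1, 'N':1, 'a':3, 'f':2, 'l':2
C (first-col start): C('$')=0, C('1')=1, C('E')=2, C('N')=3, C('a')=4, C('f')=7, C('l')=9
L[0]='1': occ=0, LF[0]=C('1')+0=1+0=1
L[1]='E': occ=0, LF[1]=C('E')+0=2+0=2
L[2]='N': occ=0, LF[2]=C('N')+0=3+0=3
L[3]='a': occ=0, LF[3]=C('a')+0=4+0=4
L[4]='f': occ=0, LF[4]=C('f')+0=7+0=7
L[5]='f': occ=1, LF[5]=C('f')+1=7+1=8
L[6]='$': occ=0, LF[6]=C('$')+0=0+0=0
L[7]='l': occ=0, LF[7]=C('l')+0=9+0=9
L[8]='l': occ=1, LF[8]=C('l')+1=9+1=10
L[9]='a': occ=1, LF[9]=C('a')+1=4+1=5
L[10]='a': occ=2, LF[10]=C('a')+2=4+2=6

Answer: 1 2 3 4 7 8 0 9 10 5 6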